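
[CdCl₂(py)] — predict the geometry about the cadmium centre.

Ligand charges: each chloride is −1; pyridine is neutral. With an overall charge of 0 the cadmium centre must be in the +2 oxidation state.
Cadmium is a group-12 element; Cd(II) is therefore d¹⁰.
With 3 monodentate ligands the coordination number is 3.
Three ligands around a d¹⁰ centre minimise repulsion in a trigonal-planar arrangement.

trigonal planar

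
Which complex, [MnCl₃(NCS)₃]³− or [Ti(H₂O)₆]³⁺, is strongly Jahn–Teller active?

[MnCl₃(NCS)₃]³−: Each chloride is −1; each isothiocyanate is −1; balancing the −3 overall charge requires Mn(III). Group 7 minus oxidation state 3 gives a d⁴ configuration. Chloride and isothiocyanate are weak-field ligands for a first-row metal, so the complex is high-spin. The t₂g³e_g¹ (high-spin) configuration has an unevenly filled e_g set; the Jahn–Teller theorem predicts a tetragonal distortion (typically axial elongation) to lift the degeneracy.
[Ti(H₂O)₆]³⁺: Summing ligand charges against the +3 overall charge gives an oxidation state of +3 for titanium. Group 4 minus oxidation state 3 gives a d¹ configuration. The d¹ configuration leaves the e_g set evenly filled (or empty) — no strong Jahn–Teller driving force.

[MnCl₃(NCS)₃]³−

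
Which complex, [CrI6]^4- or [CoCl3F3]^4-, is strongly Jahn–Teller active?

[CrI6]^4-

[CrI6]^4-: Ligand charges: each iodide is −1. With an overall charge of −4 the chromium centre must be in the +2 oxidation state. Chromium is a group-6 element; Cr(II) is therefore d⁴. Iodide is a weak-field ligand for a first-row metal, so the complex is high-spin. The t₂g³e_g¹ (high-spin) configuration has an unevenly filled e_g set; the Jahn–Teller theorem predicts a tetragonal distortion (typically axial elongation) to lift the degeneracy.
[CoCl3F3]^4-: Summing ligand charges against the −4 overall charge gives an oxidation state of +2 for cobalt. Co sits in group 9, so the d-electron count is 9 − 2 = 7. Chloride and fluoride are weak-field ligands for a first-row metal, so the complex is high-spin. The d⁷ configuration leaves the e_g set evenly filled (or empty) — no strong Jahn–Teller driving force.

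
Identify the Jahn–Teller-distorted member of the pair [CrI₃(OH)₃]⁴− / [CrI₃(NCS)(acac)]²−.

[CrI₃(OH)₃]⁴−: Summing ligand charges against the −4 overall charge gives an oxidation state of +2 for chromium. Cr sits in group 6, so the d-electron count is 6 − 2 = 4. Hydroxide and iodide are weak-field ligands for a first-row metal, so the complex is high-spin. The t₂g³e_g¹ (high-spin) configuration has an unevenly filled e_g set; the Jahn–Teller theorem predicts a tetragonal distortion (typically axial elongation) to lift the degeneracy.
[CrI₃(NCS)(acac)]²−: Each iodide is −1; each isothiocyanate is −1; each acetylacetonate is −1; balancing the −2 overall charge requires Cr(III). Group 6 minus oxidation state 3 gives a d³ configuration. The d³ configuration leaves the e_g set evenly filled (or empty) — no strong Jahn–Teller driving force.

[CrI₃(OH)₃]⁴−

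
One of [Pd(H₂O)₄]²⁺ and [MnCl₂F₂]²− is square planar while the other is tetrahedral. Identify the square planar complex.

[Pd(H₂O)₄]²⁺

For [Pd(H₂O)₄]²⁺: Water is neutral; balancing the +2 overall charge requires Pd(II). Group 10 minus oxidation state 2 gives a d⁸ configuration. A 4d d⁸ ion has a large crystal-field splitting; square planar leaves the high-energy d_{x²−y²} orbital empty and maximises CFSE. → square planar.
For [MnCl₂F₂]²−: Summing ligand charges against the −2 overall charge gives an oxidation state of +2 for manganese. Group 7 minus oxidation state 2 gives a d⁵ configuration. A high-spin d⁵ ion has zero CFSE in either geometry, so four ligands adopt the sterically favoured tetrahedral geometry. → tetrahedral.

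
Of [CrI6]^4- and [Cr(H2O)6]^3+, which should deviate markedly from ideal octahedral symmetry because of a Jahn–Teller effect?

[CrI6]^4-: Each iodide is −1; balancing the −4 overall charge requires Cr(II). Chromium is a group-6 element; Cr(II) is therefore d⁴. Iodide is a weak-field ligand for a first-row metal, so the complex is high-spin. The t₂g³e_g¹ (high-spin) configuration has an unevenly filled e_g set; the Jahn–Teller theorem predicts a tetragonal distortion (typically axial elongation) to lift the degeneracy.
[Cr(H2O)6]^3+: Water is neutral; balancing the +3 overall charge requires Cr(III). Chromium is a group-6 element; Cr(III) is therefore d³. The d³ configuration leaves the e_g set evenly filled (or empty) — no strong Jahn–Teller driving force.

[CrI6]^4-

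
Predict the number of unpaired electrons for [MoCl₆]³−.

3 unpaired electrons

Each chloride is −1; balancing the −3 overall charge requires Mo(III).
Mo sits in group 6, so the d-electron count is 6 − 3 = 3.
In an octahedral field the d³ configuration is t₂g³e_g⁰ (only one arrangement possible), giving 3 unpaired electrons.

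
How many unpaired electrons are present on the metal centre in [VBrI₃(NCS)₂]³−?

2 unpaired electrons

Summing ligand charges against the −3 overall charge gives an oxidation state of +3 for vanadium.
V sits in group 5, so the d-electron count is 5 − 3 = 2.
In an octahedral field the d² configuration is t₂g²e_g⁰ (only one arrangement possible), giving 2 unpaired electrons.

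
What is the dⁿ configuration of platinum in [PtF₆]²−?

Summing ligand charges against the −2 overall charge gives an oxidation state of +4 for platinum.
Group 10 minus oxidation state 4 gives a d⁶ configuration.

d⁶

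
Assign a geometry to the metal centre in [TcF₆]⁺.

octahedral

Ligand charges: each fluoride is −1. With an overall charge of +1 the technetium centre must be in the +7 oxidation state.
Technetium is a group-7 element; Tc(VII) is therefore d⁰.
With 6 monodentate ligands the coordination number is 6.
Six donors around a single metal centre give an octahedral coordination sphere.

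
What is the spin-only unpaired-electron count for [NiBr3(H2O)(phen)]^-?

2 unpaired electrons

Summing ligand charges against the −1 overall charge gives an oxidation state of +2 for nickel.
Ni sits in group 10, so the d-electron count is 10 − 2 = 8.
Counting donor atoms: 3×bromide (monodentate) → 3 donors; 1×water (monodentate) → 1 donor; 1×1,10-phenanthroline (bidentate) → 2 donors. Coordination number = 6.
In an octahedral field the d⁸ configuration is t₂g⁶e_g² (only one arrangement possible), giving 2 unpaired electrons.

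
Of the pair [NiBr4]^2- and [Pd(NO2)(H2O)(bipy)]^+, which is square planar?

For [NiBr4]^2-: Summing ligand charges against the −2 overall charge gives an oxidation state of +2 for nickel. Ni sits in group 10, so the d-electron count is 10 − 2 = 8. Bromide is a weak-field ligand. With weak-field ligands the CFSE gain from square planar is small, so a 3d d⁸ ion takes the sterically preferred tetrahedral geometry. → tetrahedral.
For [Pd(NO2)(H2O)(bipy)]^+: Ligand charges: each nitro (N-bound nitrite) is −1; water is neutral; 2,2′-bipyridine is neutral. With an overall charge of +1 the palladium centre must be in the +2 oxidation state. Pd sits in group 10, so the d-electron count is 10 − 2 = 8. A 4d d⁸ ion has a large crystal-field splitting; square planar leaves the high-energy d_{x²−y²} orbital empty and maximises CFSE. → square planar.

[Pd(NO2)(H2O)(bipy)]^+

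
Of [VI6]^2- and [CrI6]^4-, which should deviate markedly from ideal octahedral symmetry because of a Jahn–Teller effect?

[VI6]^2-: Each iodide is −1; balancing the −2 overall charge requires V(IV). Vanadium is a group-5 element; V(IV) is therefore d¹. The d¹ configuration leaves the e_g set evenly filled (or empty) — no strong Jahn–Teller driving force.
[CrI6]^4-: Each iodide is −1; balancing the −4 overall charge requires Cr(II). Group 6 minus oxidation state 2 gives a d⁴ configuration. Iodide is a weak-field ligand for a first-row metal, so the complex is high-spin. The t₂g³e_g¹ (high-spin) configuration has an unevenly filled e_g set; the Jahn–Teller theorem predicts a tetragonal distortion (typically axial elongation) to lift the degeneracy.

[CrI6]^4-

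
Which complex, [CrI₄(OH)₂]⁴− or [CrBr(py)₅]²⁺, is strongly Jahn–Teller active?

[CrI₄(OH)₂]⁴−

[CrI₄(OH)₂]⁴−: Each iodide is −1; each hydroxide is −1; balancing the −4 overall charge requires Cr(II). Chromium is a group-6 element; Cr(II) is therefore d⁴. Hydroxide and iodide are weak-field ligands for a first-row metal, so the complex is high-spin. The t₂g³e_g¹ (high-spin) configuration has an unevenly filled e_g set; the Jahn–Teller theorem predicts a tetragonal distortion (typically axial elongation) to lift the degeneracy.
[CrBr(py)₅]²⁺: Summing ligand charges against the +2 overall charge gives an oxidation state of +3 for chromium. Group 6 minus oxidation state 3 gives a d³ configuration. The d³ configuration leaves the e_g set evenly filled (or empty) — no strong Jahn–Teller driving force.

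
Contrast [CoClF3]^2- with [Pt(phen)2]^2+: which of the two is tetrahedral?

For [CoClF3]^2-: Ligand charges: each chloride is −1; each fluoride is −1. With an overall charge of −2 the cobalt centre must be in the +2 oxidation state. Co sits in group 9, so the d-electron count is 9 − 2 = 7. For a high-spin 3d d⁷ ion with weak-field ligands the small Δₜ gives little square-planar CFSE advantage, so four ligands adopt the sterically favoured tetrahedral geometry. → tetrahedral.
For [Pt(phen)2]^2+: 1,10-phenanthroline is neutral; balancing the +2 overall charge requires Pt(II). Platinum is a group-10 element; Pt(II) is therefore d⁸. A 5d d⁸ ion has a large crystal-field splitting; square planar leaves the high-energy d_{x²−y²} orbital empty and maximises CFSE. → square planar.

[CoClF3]^2-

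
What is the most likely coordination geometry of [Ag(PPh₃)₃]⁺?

trigonal planar

Triphenylphosphine is neutral; balancing the +1 overall charge requires Ag(I).
Ag sits in group 11, so the d-electron count is 11 − 1 = 10.
Coordination number: 3.
Three ligands around a d¹⁰ centre minimise repulsion in a trigonal-planar arrangement.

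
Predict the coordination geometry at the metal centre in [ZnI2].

Summing ligand charges against the 0 overall charge gives an oxidation state of +2 for zinc.
Zn sits in group 12, so the d-electron count is 12 − 2 = 10.
Coordination number: 2.
A d¹⁰ ion with only two ligands adopts a linear arrangement (sp hybridisation; no CFSE preference).

linear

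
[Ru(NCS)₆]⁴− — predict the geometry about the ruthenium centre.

octahedral

Summing ligand charges against the −4 overall charge gives an oxidation state of +2 for ruthenium.
Group 8 minus oxidation state 2 gives a d⁶ configuration.
Coordination number: 6.
Six donors around a single metal centre give an octahedral coordination sphere.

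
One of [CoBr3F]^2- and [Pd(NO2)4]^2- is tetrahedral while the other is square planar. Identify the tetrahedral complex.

[CoBr3F]^2-

For [CoBr3F]^2-: Summing ligand charges against the −2 overall charge gives an oxidation state of +2 for cobalt. Cobalt is a group-9 element; Co(II) is therefore d⁷. For a high-spin 3d d⁷ ion with weak-field ligands the small Δₜ gives little square-planar CFSE advantage, so four ligands adopt the sterically favoured tetrahedral geometry. → tetrahedral.
For [Pd(NO2)4]^2-: Ligand charges: each nitro (N-bound nitrite) is −1. With an overall charge of −2 the palladium centre must be in the +2 oxidation state. Group 10 minus oxidation state 2 gives a d⁸ configuration. A 4d d⁸ ion has a large crystal-field splitting; square planar leaves the high-energy d_{x²−y²} orbital empty and maximises CFSE. → square planar.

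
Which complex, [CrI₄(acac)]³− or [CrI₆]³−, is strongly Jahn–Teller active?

[CrI₄(acac)]³−

[CrI₄(acac)]³−: Summing ligand charges against the −3 overall charge gives an oxidation state of +2 for chromium. Chromium is a group-6 element; Cr(II) is therefore d⁴. Acetylacetonate and iodide are weak-field ligands for a first-row metal, so the complex is high-spin. The t₂g³e_g¹ (high-spin) configuration has an unevenly filled e_g set; the Jahn–Teller theorem predicts a tetragonal distortion (typically axial elongation) to lift the degeneracy.
[CrI₆]³−: Ligand charges: each iodide is −1. With an overall charge of −3 the chromium centre must be in the +3 oxidation state. Group 6 minus oxidation state 3 gives a d³ configuration. The d³ configuration leaves the e_g set evenly filled (or empty) — no strong Jahn–Teller driving force.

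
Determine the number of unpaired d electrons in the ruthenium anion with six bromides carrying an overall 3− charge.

Summing ligand charges against the −3 overall charge gives an oxidation state of +3 for ruthenium.
Group 8 minus oxidation state 3 gives a d⁵ configuration.
The spin state decides the count: a 4d ion has a large Δₒ and is invariably low-spin.
An octahedral low-spin d⁵ ion is t₂g⁵e_g⁰, giving 1 unpaired electron.

1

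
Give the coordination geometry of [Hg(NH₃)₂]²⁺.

Ligand charges: ammonia is neutral. With an overall charge of +2 the mercury centre must be in the +2 oxidation state.
Hg sits in group 12, so the d-electron count is 12 − 2 = 10.
With 2 monodentate ligands the coordination number is 2.
A d¹⁰ ion with only two ligands adopts a linear arrangement (sp hybridisation; no CFSE preference).

linear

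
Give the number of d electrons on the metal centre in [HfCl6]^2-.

d0

Each chloride is −1; balancing the −2 overall charge requires Hf(IV).
Hafnium is a group-4 element; Hf(IV) is therefore d⁰.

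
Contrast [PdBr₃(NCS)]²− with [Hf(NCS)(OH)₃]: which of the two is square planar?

For [PdBr₃(NCS)]²−: Summing ligand charges against the −2 overall charge gives an oxidation state of +2 for palladium. Pd sits in group 10, so the d-electron count is 10 − 2 = 8. A 4d d⁸ ion has a large crystal-field splitting; square planar leaves the high-energy d_{x²−y²} orbital empty and maximises CFSE. → square planar.
For [Hf(NCS)(OH)₃]: Summing ligand charges against the 0 overall charge gives an oxidation state of +4 for hafnium. Group 4 minus oxidation state 4 gives a d⁰ configuration. A d⁰ ion has no crystal-field stabilisation preference between square planar and tetrahedral, so four ligands adopt the sterically favoured tetrahedral geometry. → tetrahedral.

[PdBr₃(NCS)]²−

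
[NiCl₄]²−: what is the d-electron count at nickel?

Ligand charges: each chloride is −1. With an overall charge of −2 the nickel centre must be in the +2 oxidation state.
Ni sits in group 10, so the d-electron count is 10 − 2 = 8.

d8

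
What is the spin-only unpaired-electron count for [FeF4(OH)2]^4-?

Each fluoride is −1; each hydroxide is −1; balancing the −4 overall charge requires Fe(II).
Iron is a group-8 element; Fe(II) is therefore d⁶.
The spin state decides the count: Fluoride and hydroxide are weak-field ligands for a first-row metal, so the complex is high-spin.
An octahedral high-spin d⁶ ion is t₂g⁴e_g², giving 4 unpaired electrons.

4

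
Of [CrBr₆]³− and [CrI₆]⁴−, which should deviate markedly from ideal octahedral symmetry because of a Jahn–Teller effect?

[CrBr₆]³−: Summing ligand charges against the −3 overall charge gives an oxidation state of +3 for chromium. Cr sits in group 6, so the d-electron count is 6 − 3 = 3. The d³ configuration leaves the e_g set evenly filled (or empty) — no strong Jahn–Teller driving force.
[CrI₆]⁴−: Ligand charges: each iodide is −1. With an overall charge of −4 the chromium centre must be in the +2 oxidation state. Chromium is a group-6 element; Cr(II) is therefore d⁴. Iodide is a weak-field ligand for a first-row metal, so the complex is high-spin. The t₂g³e_g¹ (high-spin) configuration has an unevenly filled e_g set; the Jahn–Teller theorem predicts a tetragonal distortion (typically axial elongation) to lift the degeneracy.

[CrI₆]⁴−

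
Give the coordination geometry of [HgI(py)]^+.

Each iodide is −1; pyridine is neutral; balancing the +1 overall charge requires Hg(II).
Group 12 minus oxidation state 2 gives a d¹⁰ configuration.
Coordination number: 2.
A d¹⁰ ion with only two ligands adopts a linear arrangement (sp hybridisation; no CFSE preference).

linear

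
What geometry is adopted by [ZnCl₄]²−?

Summing ligand charges against the −2 overall charge gives an oxidation state of +2 for zinc.
Zinc is a group-12 element; Zn(II) is therefore d¹⁰.
Coordination number: 4.
A d¹⁰ ion has no crystal-field stabilisation preference between square planar and tetrahedral, so four ligands adopt the sterically favoured tetrahedral geometry.

tetrahedral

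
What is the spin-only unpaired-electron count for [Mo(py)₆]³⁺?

Summing ligand charges against the +3 overall charge gives an oxidation state of +3 for molybdenum.
Molybdenum is a group-6 element; Mo(III) is therefore d³.
In an octahedral field the d³ configuration is t₂g³e_g⁰ (only one arrangement possible), giving 3 unpaired electrons.

3 unpaired electrons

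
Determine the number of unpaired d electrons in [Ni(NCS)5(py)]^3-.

Ligand charges: each isothiocyanate is −1; pyridine is neutral. With an overall charge of −3 the nickel centre must be in the +2 oxidation state.
Group 10 minus oxidation state 2 gives a d⁸ configuration.
In an octahedral field the d⁸ configuration is t₂g⁶e_g² (only one arrangement possible), giving 2 unpaired electrons.

2 unpaired electrons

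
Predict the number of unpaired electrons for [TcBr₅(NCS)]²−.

Each bromide is −1; each isothiocyanate is −1; balancing the −2 overall charge requires Tc(IV).
Tc sits in group 7, so the d-electron count is 7 − 4 = 3.
In an octahedral field the d³ configuration is t₂g³e_g⁰ (only one arrangement possible), giving 3 unpaired electrons.

3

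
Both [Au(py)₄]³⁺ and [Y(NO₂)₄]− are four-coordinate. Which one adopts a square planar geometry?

[Au(py)₄]³⁺

For [Au(py)₄]³⁺: Pyridine is neutral; balancing the +3 overall charge requires Au(III). Gold is a group-11 element; Au(III) is therefore d⁸. A 5d d⁸ ion has a large crystal-field splitting; square planar leaves the high-energy d_{x²−y²} orbital empty and maximises CFSE. → square planar.
For [Y(NO₂)₄]−: Each nitro (N-bound nitrite) is −1; balancing the −1 overall charge requires Y(III). Yttrium is a group-3 element; Y(III) is therefore d⁰. A d⁰ ion has no crystal-field stabilisation preference between square planar and tetrahedral, so four ligands adopt the sterically favoured tetrahedral geometry. → tetrahedral.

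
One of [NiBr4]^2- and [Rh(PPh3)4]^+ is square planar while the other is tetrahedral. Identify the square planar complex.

For [NiBr4]^2-: Summing ligand charges against the −2 overall charge gives an oxidation state of +2 for nickel. Group 10 minus oxidation state 2 gives a d⁸ configuration. Bromide is a weak-field ligand. With weak-field ligands the CFSE gain from square planar is small, so a 3d d⁸ ion takes the sterically preferred tetrahedral geometry. → tetrahedral.
For [Rh(PPh3)4]^+: Ligand charges: triphenylphosphine is neutral. With an overall charge of +1 the rhodium centre must be in the +1 oxidation state. Group 9 minus oxidation state 1 gives a d⁸ configuration. A 4d d⁸ ion has a large crystal-field splitting; square planar leaves the high-energy d_{x²−y²} orbital empty and maximises CFSE. → square planar.

[Rh(PPh3)4]^+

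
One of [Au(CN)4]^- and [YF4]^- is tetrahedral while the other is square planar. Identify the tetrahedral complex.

For [Au(CN)4]^-: Ligand charges: each cyanide is −1. With an overall charge of −1 the gold centre must be in the +3 oxidation state. Gold is a group-11 element; Au(III) is therefore d⁸. A 5d d⁸ ion has a large crystal-field splitting; square planar leaves the high-energy d_{x²−y²} orbital empty and maximises CFSE. → square planar.
For [YF4]^-: Each fluoride is −1; balancing the −1 overall charge requires Y(III). Group 3 minus oxidation state 3 gives a d⁰ configuration. A d⁰ ion has no crystal-field stabilisation preference between square planar and tetrahedral, so four ligands adopt the sterically favoured tetrahedral geometry. → tetrahedral.

[YF4]^-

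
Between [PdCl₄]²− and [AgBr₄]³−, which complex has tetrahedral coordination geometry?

For [PdCl₄]²−: Summing ligand charges against the −2 overall charge gives an oxidation state of +2 for palladium. Group 10 minus oxidation state 2 gives a d⁸ configuration. A 4d d⁸ ion has a large crystal-field splitting; square planar leaves the high-energy d_{x²−y²} orbital empty and maximises CFSE. → square planar.
For [AgBr₄]³−: Ligand charges: each bromide is −1. With an overall charge of −3 the silver centre must be in the +1 oxidation state. Ag sits in group 11, so the d-electron count is 11 − 1 = 10. A d¹⁰ ion has no crystal-field stabilisation preference between square planar and tetrahedral, so four ligands adopt the sterically favoured tetrahedral geometry. → tetrahedral.

[AgBr₄]³−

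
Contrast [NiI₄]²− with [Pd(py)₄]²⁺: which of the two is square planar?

For [NiI₄]²−: Ligand charges: each iodide is −1. With an overall charge of −2 the nickel centre must be in the +2 oxidation state. Nickel is a group-10 element; Ni(II) is therefore d⁸. Iodide is a weak-field ligand. With weak-field ligands the CFSE gain from square planar is small, so a 3d d⁸ ion takes the sterically preferred tetrahedral geometry. → tetrahedral.
For [Pd(py)₄]²⁺: Ligand charges: pyridine is neutral. With an overall charge of +2 the palladium centre must be in the +2 oxidation state. Pd sits in group 10, so the d-electron count is 10 − 2 = 8. A 4d d⁸ ion has a large crystal-field splitting; square planar leaves the high-energy d_{x²−y²} orbital empty and maximises CFSE. → square planar.

[Pd(py)₄]²⁺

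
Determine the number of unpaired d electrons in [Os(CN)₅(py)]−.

2 unpaired electrons

Each cyanide is −1; pyridine is neutral; balancing the −1 overall charge requires Os(IV).
Osmium is a group-8 element; Os(IV) is therefore d⁴.
The spin state decides the count: a 5d ion has a large Δₒ and is invariably low-spin.
An octahedral low-spin d⁴ ion is t₂g⁴e_g⁰, giving 2 unpaired electrons.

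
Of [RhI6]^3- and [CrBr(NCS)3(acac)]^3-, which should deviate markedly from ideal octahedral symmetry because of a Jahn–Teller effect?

[RhI6]^3-: Summing ligand charges against the −3 overall charge gives an oxidation state of +3 for rhodium. Rhodium is a group-9 element; Rh(III) is therefore d⁶. A 4d ion has a large Δₒ and is invariably low-spin. The d⁶ configuration leaves the e_g set evenly filled (or empty) — no strong Jahn–Teller driving force.
[CrBr(NCS)3(acac)]^3-: Each bromide is −1; each isothiocyanate is −1; each acetylacetonate is −1; balancing the −3 overall charge requires Cr(II). Cr sits in group 6, so the d-electron count is 6 − 2 = 4. Acetylacetonate, bromide, and isothiocyanate are weak-field ligands for a first-row metal, so the complex is high-spin. The t₂g³e_g¹ (high-spin) configuration has an unevenly filled e_g set; the Jahn–Teller theorem predicts a tetragonal distortion (typically axial elongation) to lift the degeneracy.

[CrBr(NCS)3(acac)]^3-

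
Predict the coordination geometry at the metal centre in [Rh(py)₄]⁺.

square planar

Summing ligand charges against the +1 overall charge gives an oxidation state of +1 for rhodium.
Rhodium is a group-9 element; Rh(I) is therefore d⁸.
Coordination number: 4.
A 4d d⁸ ion has a large crystal-field splitting; square planar leaves the high-energy d_{x²−y²} orbital empty and maximises CFSE.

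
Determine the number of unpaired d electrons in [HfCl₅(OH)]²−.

0 unpaired electrons

Ligand charges: each chloride is −1; each hydroxide is −1. With an overall charge of −2 the hafnium centre must be in the +4 oxidation state.
Hf sits in group 4, so the d-electron count is 4 − 4 = 0.
In an octahedral field the d⁰ configuration is t₂g⁰e_g⁰, giving 0 unpaired electrons.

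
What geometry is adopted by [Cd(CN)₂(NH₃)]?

trigonal planar

Ligand charges: each cyanide is −1; ammonia is neutral. With an overall charge of 0 the cadmium centre must be in the +2 oxidation state.
Cadmium is a group-12 element; Cd(II) is therefore d¹⁰.
With 3 monodentate ligands the coordination number is 3.
Three ligands around a d¹⁰ centre minimise repulsion in a trigonal-planar arrangement.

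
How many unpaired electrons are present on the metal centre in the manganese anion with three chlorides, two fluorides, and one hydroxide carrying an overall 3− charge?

4

Ligand charges: each chloride is −1; each fluoride is −1; each hydroxide is −1. With an overall charge of −3 the manganese centre must be in the +3 oxidation state.
Manganese is a group-7 element; Mn(III) is therefore d⁴.
The spin state decides the count: Chloride, fluoride, and hydroxide are weak-field ligands for a first-row metal, so the complex is high-spin.
An octahedral high-spin d⁴ ion is t₂g³e_g¹, giving 4 unpaired electrons.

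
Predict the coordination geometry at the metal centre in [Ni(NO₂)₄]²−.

square planar

Each nitro (N-bound nitrite) is −1; balancing the −2 overall charge requires Ni(II).
Group 10 minus oxidation state 2 gives a d⁸ configuration.
Coordination number: 4.
Nitro (N-bound nitrite) is a strong-field ligand (high in the spectrochemical series).
A 3d d⁸ ion with strong-field ligands gains enough CFSE to favour square planar over tetrahedral.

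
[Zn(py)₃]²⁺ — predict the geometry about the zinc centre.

Summing ligand charges against the +2 overall charge gives an oxidation state of +2 for zinc.
Zinc is a group-12 element; Zn(II) is therefore d¹⁰.
With 3 monodentate ligands the coordination number is 3.
Three ligands around a d¹⁰ centre minimise repulsion in a trigonal-planar arrangement.

trigonal planar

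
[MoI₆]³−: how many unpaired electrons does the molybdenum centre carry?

Summing ligand charges against the −3 overall charge gives an oxidation state of +3 for molybdenum.
Group 6 minus oxidation state 3 gives a d³ configuration.
In an octahedral field the d³ configuration is t₂g³e_g⁰ (only one arrangement possible), giving 3 unpaired electrons.

3 unpaired electrons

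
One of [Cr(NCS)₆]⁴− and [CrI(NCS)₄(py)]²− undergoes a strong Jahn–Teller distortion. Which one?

[Cr(NCS)₆]⁴−

[Cr(NCS)₆]⁴−: Each isothiocyanate is −1; balancing the −4 overall charge requires Cr(II). Group 6 minus oxidation state 2 gives a d⁴ configuration. Isothiocyanate is a weak-field ligand for a first-row metal, so the complex is high-spin. The t₂g³e_g¹ (high-spin) configuration has an unevenly filled e_g set; the Jahn–Teller theorem predicts a tetragonal distortion (typically axial elongation) to lift the degeneracy.
[CrI(NCS)₄(py)]²−: Ligand charges: each iodide is −1; each isothiocyanate is −1; pyridine is neutral. With an overall charge of −2 the chromium centre must be in the +3 oxidation state. Chromium is a group-6 element; Cr(III) is therefore d³. The d³ configuration leaves the e_g set evenly filled (or empty) — no strong Jahn–Teller driving force.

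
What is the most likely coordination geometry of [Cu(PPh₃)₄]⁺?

Summing ligand charges against the +1 overall charge gives an oxidation state of +1 for copper.
Copper is a group-11 element; Cu(I) is therefore d¹⁰.
Coordination number: 4.
A d¹⁰ ion has no crystal-field stabilisation preference between square planar and tetrahedral, so four ligands adopt the sterically favoured tetrahedral geometry.

tetrahedral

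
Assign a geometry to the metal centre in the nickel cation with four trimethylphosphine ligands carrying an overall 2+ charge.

square planar

Trimethylphosphine is neutral; balancing the +2 overall charge requires Ni(II).
Nickel is a group-10 element; Ni(II) is therefore d⁸.
With 4 monodentate ligands the coordination number is 4.
Trimethylphosphine is a strong-field ligand (high in the spectrochemical series).
A 3d d⁸ ion with strong-field ligands gains enough CFSE to favour square planar over tetrahedral.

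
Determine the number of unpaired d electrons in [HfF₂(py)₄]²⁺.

Ligand charges: each fluoride is −1; pyridine is neutral. With an overall charge of +2 the hafnium centre must be in the +4 oxidation state.
Hf sits in group 4, so the d-electron count is 4 − 4 = 0.
In an octahedral field the d⁰ configuration is t₂g⁰e_g⁰, giving 0 unpaired electrons.

0 unpaired electrons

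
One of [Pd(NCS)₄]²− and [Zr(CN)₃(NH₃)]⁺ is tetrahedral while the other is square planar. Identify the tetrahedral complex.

[Zr(CN)₃(NH₃)]⁺

For [Pd(NCS)₄]²−: Summing ligand charges against the −2 overall charge gives an oxidation state of +2 for palladium. Group 10 minus oxidation state 2 gives a d⁸ configuration. A 4d d⁸ ion has a large crystal-field splitting; square planar leaves the high-energy d_{x²−y²} orbital empty and maximises CFSE. → square planar.
For [Zr(CN)₃(NH₃)]⁺: Each cyanide is −1; ammonia is neutral; balancing the +1 overall charge requires Zr(IV). Group 4 minus oxidation state 4 gives a d⁰ configuration. A d⁰ ion has no crystal-field stabilisation preference between square planar and tetrahedral, so four ligands adopt the sterically favoured tetrahedral geometry. → tetrahedral.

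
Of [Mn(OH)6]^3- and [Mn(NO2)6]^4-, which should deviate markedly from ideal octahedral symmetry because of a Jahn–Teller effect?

[Mn(OH)6]^3-: Summing ligand charges against the −3 overall charge gives an oxidation state of +3 for manganese. Group 7 minus oxidation state 3 gives a d⁴ configuration. Hydroxide is a weak-field ligand for a first-row metal, so the complex is high-spin. The t₂g³e_g¹ (high-spin) configuration has an unevenly filled e_g set; the Jahn–Teller theorem predicts a tetragonal distortion (typically axial elongation) to lift the degeneracy.
[Mn(NO2)6]^4-: Ligand charges: each nitro (N-bound nitrite) is −1. With an overall charge of −4 the manganese centre must be in the +2 oxidation state. Manganese is a group-7 element; Mn(II) is therefore d⁵. Nitro (N-bound nitrite) is a strong-field ligand (high in the spectrochemical series) for a first-row metal, so the complex is low-spin. The d⁵ configuration leaves the e_g set evenly filled (or empty) — no strong Jahn–Teller driving force.

[Mn(OH)6]^3-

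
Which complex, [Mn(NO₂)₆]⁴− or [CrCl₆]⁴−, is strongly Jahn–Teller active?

[CrCl₆]⁴−

[Mn(NO₂)₆]⁴−: Summing ligand charges against the −4 overall charge gives an oxidation state of +2 for manganese. Mn sits in group 7, so the d-electron count is 7 − 2 = 5. Nitro (N-bound nitrite) is a strong-field ligand (high in the spectrochemical series) for a first-row metal, so the complex is low-spin. The d⁵ configuration leaves the e_g set evenly filled (or empty) — no strong Jahn–Teller driving force.
[CrCl₆]⁴−: Ligand charges: each chloride is −1. With an overall charge of −4 the chromium centre must be in the +2 oxidation state. Group 6 minus oxidation state 2 gives a d⁴ configuration. Chloride is a weak-field ligand for a first-row metal, so the complex is high-spin. The t₂g³e_g¹ (high-spin) configuration has an unevenly filled e_g set; the Jahn–Teller theorem predicts a tetragonal distortion (typically axial elongation) to lift the degeneracy.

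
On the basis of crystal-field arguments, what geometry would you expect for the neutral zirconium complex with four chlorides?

Each chloride is −1; balancing the 0 overall charge requires Zr(IV).
Zr sits in group 4, so the d-electron count is 4 − 4 = 0.
Coordination number: 4.
A d⁰ ion has no crystal-field stabilisation preference between square planar and tetrahedral, so four ligands adopt the sterically favoured tetrahedral geometry.

tetrahedral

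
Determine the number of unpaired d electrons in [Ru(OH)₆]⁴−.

0 unpaired electrons

Ligand charges: each hydroxide is −1. With an overall charge of −4 the ruthenium centre must be in the +2 oxidation state.
Group 8 minus oxidation state 2 gives a d⁶ configuration.
The spin state decides the count: a 4d ion has a large Δₒ and is invariably low-spin.
An octahedral low-spin d⁶ ion is t₂g⁶e_g⁰, giving 0 unpaired electrons.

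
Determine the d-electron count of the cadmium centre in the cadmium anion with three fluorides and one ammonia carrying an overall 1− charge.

d10

Each fluoride is −1; ammonia is neutral; balancing the −1 overall charge requires Cd(II).
Cd sits in group 12, so the d-electron count is 12 − 2 = 10.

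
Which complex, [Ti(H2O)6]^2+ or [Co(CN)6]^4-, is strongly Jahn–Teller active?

[Ti(H2O)6]^2+: Water is neutral; balancing the +2 overall charge requires Ti(II). Group 4 minus oxidation state 2 gives a d² configuration. The d² configuration leaves the e_g set evenly filled (or empty) — no strong Jahn–Teller driving force.
[Co(CN)6]^4-: Ligand charges: each cyanide is −1. With an overall charge of −4 the cobalt centre must be in the +2 oxidation state. Cobalt is a group-9 element; Co(II) is therefore d⁷. Cyanide is a strong-field ligand (high in the spectrochemical series) for a first-row metal, so the complex is low-spin. The t₂g⁶e_g¹ (low-spin) configuration has an unevenly filled e_g set; the Jahn–Teller theorem predicts a tetragonal distortion (typically axial elongation) to lift the degeneracy.

[Co(CN)6]^4-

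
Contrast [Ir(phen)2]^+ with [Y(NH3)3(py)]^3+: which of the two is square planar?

For [Ir(phen)2]^+: Summing ligand charges against the +1 overall charge gives an oxidation state of +1 for iridium. Ir sits in group 9, so the d-electron count is 9 − 1 = 8. A 5d d⁸ ion has a large crystal-field splitting; square planar leaves the high-energy d_{x²−y²} orbital empty and maximises CFSE. → square planar.
For [Y(NH3)3(py)]^3+: Ligand charges: ammonia is neutral; pyridine is neutral. With an overall charge of +3 the yttrium centre must be in the +3 oxidation state. Yttrium is a group-3 element; Y(III) is therefore d⁰. A d⁰ ion has no crystal-field stabilisation preference between square planar and tetrahedral, so four ligands adopt the sterically favoured tetrahedral geometry. → tetrahedral.

[Ir(phen)2]^+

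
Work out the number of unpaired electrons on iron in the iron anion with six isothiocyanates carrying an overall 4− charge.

Ligand charges: each isothiocyanate is −1. With an overall charge of −4 the iron centre must be in the +2 oxidation state.
Group 8 minus oxidation state 2 gives a d⁶ configuration.
The spin state decides the count: Isothiocyanate is a weak-field ligand for a first-row metal, so the complex is high-spin.
An octahedral high-spin d⁶ ion is t₂g⁴e_g², giving 4 unpaired electrons.

4 unpaired electrons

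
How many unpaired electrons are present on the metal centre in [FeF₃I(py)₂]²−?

Ligand charges: each fluoride is −1; each iodide is −1; pyridine is neutral. With an overall charge of −2 the iron centre must be in the +2 oxidation state.
Group 8 minus oxidation state 2 gives a d⁶ configuration.
The spin state decides the count: Fluoride and iodide are weak-field ligands for a first-row metal, so the complex is high-spin.
An octahedral high-spin d⁶ ion is t₂g⁴e_g², giving 4 unpaired electrons.

4 unpaired electrons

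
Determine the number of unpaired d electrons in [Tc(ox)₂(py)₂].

3

Ligand charges: each oxalate is −2; pyridine is neutral. With an overall charge of 0 the technetium centre must be in the +4 oxidation state.
Technetium is a group-7 element; Tc(IV) is therefore d³.
Counting donor atoms: 2×oxalate (bidentate) → 4 donors; 2×pyridine (monodentate) → 2 donors. Coordination number = 6.
In an octahedral field the d³ configuration is t₂g³e_g⁰ (only one arrangement possible), giving 3 unpaired electrons.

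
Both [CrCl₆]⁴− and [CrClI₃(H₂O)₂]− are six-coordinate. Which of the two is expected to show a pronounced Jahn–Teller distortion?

[CrCl₆]⁴−

[CrCl₆]⁴−: Each chloride is −1; balancing the −4 overall charge requires Cr(II). Group 6 minus oxidation state 2 gives a d⁴ configuration. Chloride is a weak-field ligand for a first-row metal, so the complex is high-spin. The t₂g³e_g¹ (high-spin) configuration has an unevenly filled e_g set; the Jahn–Teller theorem predicts a tetragonal distortion (typically axial elongation) to lift the degeneracy.
[CrClI₃(H₂O)₂]−: Summing ligand charges against the −1 overall charge gives an oxidation state of +3 for chromium. Group 6 minus oxidation state 3 gives a d³ configuration. The d³ configuration leaves the e_g set evenly filled (or empty) — no strong Jahn–Teller driving force.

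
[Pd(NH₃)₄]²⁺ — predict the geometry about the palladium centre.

square planar

Summing ligand charges against the +2 overall charge gives an oxidation state of +2 for palladium.
Group 10 minus oxidation state 2 gives a d⁸ configuration.
Coordination number: 4.
A 4d d⁸ ion has a large crystal-field splitting; square planar leaves the high-energy d_{x²−y²} orbital empty and maximises CFSE.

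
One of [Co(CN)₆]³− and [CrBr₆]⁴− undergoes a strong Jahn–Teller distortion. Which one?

[Co(CN)₆]³−: Summing ligand charges against the −3 overall charge gives an oxidation state of +3 for cobalt. Group 9 minus oxidation state 3 gives a d⁶ configuration. Co(III) has an exceptionally large octahedral splitting and is low-spin with essentially every ligand except fluoride. The d⁶ configuration leaves the e_g set evenly filled (or empty) — no strong Jahn–Teller driving force.
[CrBr₆]⁴−: Summing ligand charges against the −4 overall charge gives an oxidation state of +2 for chromium. Group 6 minus oxidation state 2 gives a d⁴ configuration. Bromide is a weak-field ligand for a first-row metal, so the complex is high-spin. The t₂g³e_g¹ (high-spin) configuration has an unevenly filled e_g set; the Jahn–Teller theorem predicts a tetragonal distortion (typically axial elongation) to lift the degeneracy.

[CrBr₆]⁴−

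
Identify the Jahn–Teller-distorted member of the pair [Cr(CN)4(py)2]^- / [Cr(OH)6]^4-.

[Cr(OH)6]^4-

[Cr(CN)4(py)2]^-: Ligand charges: each cyanide is −1; pyridine is neutral. With an overall charge of −1 the chromium centre must be in the +3 oxidation state. Chromium is a group-6 element; Cr(III) is therefore d³. The d³ configuration leaves the e_g set evenly filled (or empty) — no strong Jahn–Teller driving force.
[Cr(OH)6]^4-: Each hydroxide is −1; balancing the −4 overall charge requires Cr(II). Group 6 minus oxidation state 2 gives a d⁴ configuration. Hydroxide is a weak-field ligand for a first-row metal, so the complex is high-spin. The t₂g³e_g¹ (high-spin) configuration has an unevenly filled e_g set; the Jahn–Teller theorem predicts a tetragonal distortion (typically axial elongation) to lift the degeneracy.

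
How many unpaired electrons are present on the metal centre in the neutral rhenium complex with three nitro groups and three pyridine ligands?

2 unpaired electrons

Each nitro (N-bound nitrite) is −1; pyridine is neutral; balancing the 0 overall charge requires Re(III).
Group 7 minus oxidation state 3 gives a d⁴ configuration.
The spin state decides the count: a 5d ion has a large Δₒ and is invariably low-spin.
An octahedral low-spin d⁴ ion is t₂g⁴e_g⁰, giving 2 unpaired electrons.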